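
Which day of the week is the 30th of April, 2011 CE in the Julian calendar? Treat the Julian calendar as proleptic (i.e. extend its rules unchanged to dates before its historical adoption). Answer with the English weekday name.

Friday

This is JDN 2455695 (13 May 2011 Gregorian).
Since JDN mod 7 = 4 (0 = Monday), the day is Friday.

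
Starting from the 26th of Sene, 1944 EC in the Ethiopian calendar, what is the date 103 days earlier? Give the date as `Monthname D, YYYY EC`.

The starting date is JDN 2434197; 2434197 − 103 = 2434094.
JDN 2434094 corresponds to Megabit 13, 1944 EC.

Megabit 13, 1944 EC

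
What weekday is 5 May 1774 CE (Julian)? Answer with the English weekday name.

Equivalently 16 May 1774 Gregorian, JDN 2369136.
JDN 2369136 mod 7 = 0, and JDN 0 was a Monday, so this is a Monday.

Monday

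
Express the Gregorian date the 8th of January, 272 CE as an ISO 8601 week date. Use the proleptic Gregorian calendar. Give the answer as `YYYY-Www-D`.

The weekday is Monday (ISO weekday 1).
That Monday belongs to ISO week 2 of ISO year 272.

0272-W02-1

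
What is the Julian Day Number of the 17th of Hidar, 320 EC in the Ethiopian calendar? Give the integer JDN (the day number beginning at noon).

1840812

Equivalently 15 November 327 (proleptic Gregorian).
JDN 2400001 is 17 November 1858 CE (Gregorian), MJD 0; the target day is −559189 days from there, so JDN = 1840812.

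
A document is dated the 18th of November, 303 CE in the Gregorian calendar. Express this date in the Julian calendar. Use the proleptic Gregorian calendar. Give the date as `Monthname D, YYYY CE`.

November 17, 303 CE

At this point the Julian calendar is 1 day behind the Gregorian.
18 November 303 Gregorian − 1 day → 17 November 303 Julian.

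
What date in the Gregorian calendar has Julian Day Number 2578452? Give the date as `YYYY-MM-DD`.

Counting from JDN 2299161 = 15 Oct 1582 gives an offset of 279291 days.

2347-06-18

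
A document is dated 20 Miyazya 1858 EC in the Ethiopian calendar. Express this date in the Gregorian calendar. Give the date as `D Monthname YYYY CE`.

Both dates share Julian Day Number 2402719; in the Gregorian calendar that is 27 April 1866 CE.

27 April 1866 CE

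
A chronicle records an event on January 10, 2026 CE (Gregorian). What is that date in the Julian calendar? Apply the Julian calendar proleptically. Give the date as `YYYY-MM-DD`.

2025-12-28

For dates in this range the Gregorian date is 13 days ahead of the Julian.
10 January 2026 Gregorian − 13 days → 28 December 2025 Julian.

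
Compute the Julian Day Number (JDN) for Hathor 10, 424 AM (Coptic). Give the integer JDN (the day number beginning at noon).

1979600

Equivalently 11 November 707 (proleptic Gregorian).
JDN 2400001 is 17 November 1858 CE (Gregorian), MJD 0; the target day is −420401 days from there, so JDN = 1979600.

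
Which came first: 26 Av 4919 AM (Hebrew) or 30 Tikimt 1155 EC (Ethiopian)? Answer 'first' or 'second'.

first

First date → JDN 2144605; second date → JDN 2145778.
JDN 2144605 < JDN 2145778, so the first date is earlier.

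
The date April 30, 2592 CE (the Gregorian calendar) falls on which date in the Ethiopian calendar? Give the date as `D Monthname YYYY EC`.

Both dates share Julian Day Number 2667889; in the Ethiopian calendar that is 18 Miyazya 2584 EC.

18 Miyazya 2584 EC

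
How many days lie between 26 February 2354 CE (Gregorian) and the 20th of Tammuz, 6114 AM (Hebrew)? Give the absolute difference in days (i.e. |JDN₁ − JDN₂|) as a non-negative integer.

First date → JDN 2580897; second date → JDN 2581032.
The interval is |2580897 − 2581032| = 135 days.

135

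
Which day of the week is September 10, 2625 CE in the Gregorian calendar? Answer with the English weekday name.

JDN 2680074 mod 7 = 5, and JDN 0 was a Monday, so this is a Saturday.

Saturday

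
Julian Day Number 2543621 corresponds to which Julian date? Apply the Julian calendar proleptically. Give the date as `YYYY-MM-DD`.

2252-01-21

The Gregorian equivalent of JDN 2543621 is 5 February 2252.
In the Julian calendar that day is 2252-01-21.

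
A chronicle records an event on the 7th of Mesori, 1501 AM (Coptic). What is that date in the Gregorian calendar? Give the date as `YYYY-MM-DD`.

1785-08-11

Julian Day Number of the source date = 2373241.
Converting JDN 2373241 to the Gregorian calendar gives 11 August 1785 CE.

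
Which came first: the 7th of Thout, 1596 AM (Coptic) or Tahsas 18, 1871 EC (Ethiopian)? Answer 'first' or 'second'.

second

Converting both to JDN: 2407610 vs 2407345; the smaller is the second.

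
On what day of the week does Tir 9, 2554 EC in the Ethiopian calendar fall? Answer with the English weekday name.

Thursday

In the Gregorian calendar this is 21 January 2562 (JDN 2656832).
2656832 ≡ 3 (mod 7); counting from Monday = 0 gives Thursday.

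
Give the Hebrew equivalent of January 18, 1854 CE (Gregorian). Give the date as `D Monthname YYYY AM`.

18 Tevet 5614 AM

Julian Day Number of the source date = 2398237.
Converting JDN 2398237 to the Hebrew calendar gives 18 Tevet 5614 AM.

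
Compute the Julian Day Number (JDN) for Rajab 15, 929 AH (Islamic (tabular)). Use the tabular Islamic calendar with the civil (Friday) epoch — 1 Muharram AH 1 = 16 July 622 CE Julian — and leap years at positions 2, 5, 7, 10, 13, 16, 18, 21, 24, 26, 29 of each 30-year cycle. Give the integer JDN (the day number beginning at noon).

2277483

Equivalently 9 June 1523 (proleptic Gregorian).
JDN 2400001 is 17 November 1858 CE (Gregorian), MJD 0; the target day is −122518 days from there, so JDN = 2277483.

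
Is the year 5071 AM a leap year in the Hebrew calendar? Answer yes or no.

yes

Hebrew year 5071 is year 17 of its 19-year Metonic cycle; leap years are at positions 3, 6, 8, 11, 14, 17, 19, so it is a leap year (13 months).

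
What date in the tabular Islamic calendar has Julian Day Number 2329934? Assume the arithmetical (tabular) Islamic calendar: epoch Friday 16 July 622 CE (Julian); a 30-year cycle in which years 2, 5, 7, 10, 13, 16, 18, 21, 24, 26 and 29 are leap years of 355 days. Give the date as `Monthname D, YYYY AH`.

Rajab 19, 1077 AH

The Gregorian equivalent of JDN 2329934 is 15 January 1667.
In the tabular Islamic calendar that day is Rajab 19, 1077 AH.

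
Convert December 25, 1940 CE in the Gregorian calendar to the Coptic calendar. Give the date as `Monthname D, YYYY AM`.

Both dates share Julian Day Number 2429989; in the Coptic calendar that is 16 Koiak 1657 AM.

Koiak 16, 1657 AM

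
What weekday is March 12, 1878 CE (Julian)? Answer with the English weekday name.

In the Gregorian calendar this is 24 March 1878 (JDN 2407068).
JDN 2407068 mod 7 = 6, and JDN 0 was a Monday, so this is a Sunday.

Sunday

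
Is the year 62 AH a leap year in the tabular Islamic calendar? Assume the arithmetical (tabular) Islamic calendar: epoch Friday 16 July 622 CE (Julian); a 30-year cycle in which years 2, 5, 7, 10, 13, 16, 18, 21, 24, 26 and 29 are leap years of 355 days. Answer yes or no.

yes

Year 62 AH is year 2 of its 30-year cycle; leap positions are 2, 5, 7, 10, 13, 16, 18, 21, 24, 26, 29, so it is a leap year (355 days).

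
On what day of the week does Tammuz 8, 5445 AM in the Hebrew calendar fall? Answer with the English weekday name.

In the Gregorian calendar this is 10 July 1685 (JDN 2336685).
2336685 ≡ 1 (mod 7); counting from Monday = 0 gives Tuesday.

Tuesday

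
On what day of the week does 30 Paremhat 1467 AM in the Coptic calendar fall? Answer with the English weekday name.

In the Gregorian calendar this is 6 April 1751 (JDN 2360695).
Since JDN mod 7 = 1 (0 = Monday), the day is Tuesday.

Tuesday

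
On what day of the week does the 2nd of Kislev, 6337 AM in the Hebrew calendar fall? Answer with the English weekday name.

This is JDN 2662254 (25 November 2576 Gregorian).
Since JDN mod 7 = 0 (0 = Monday), the day is Monday.

Monday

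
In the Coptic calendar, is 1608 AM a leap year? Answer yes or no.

no

1608 mod 4 = 0; in the Coptic calendar a year is leap when year mod 4 = 3, so it is a common year.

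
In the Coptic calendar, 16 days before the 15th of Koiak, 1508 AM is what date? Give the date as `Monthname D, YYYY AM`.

Hathor 29, 1508 AM

Counting 16 days back from JDN 2375566 reaches JDN 2375550, which is Hathor 29, 1508 AM.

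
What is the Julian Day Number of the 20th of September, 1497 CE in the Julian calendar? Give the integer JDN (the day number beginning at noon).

In the proleptic Gregorian calendar the same day is 29 September 1497.
JDN 2299161 is 15 October 1582 CE (Gregorian); the target day is −31061 days from there, so JDN = 2268100.

2268100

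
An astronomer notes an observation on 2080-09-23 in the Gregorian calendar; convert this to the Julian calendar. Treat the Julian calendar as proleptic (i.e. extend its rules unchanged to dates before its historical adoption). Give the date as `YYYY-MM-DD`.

2080-09-10

For dates in this range the Gregorian date is 13 days ahead of the Julian.
23 September 2080 Gregorian − 13 days → 10 September 2080 Julian.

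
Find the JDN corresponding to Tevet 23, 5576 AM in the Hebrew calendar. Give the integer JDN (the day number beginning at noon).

2384363

Equivalently 24 January 1816 (Gregorian).
JDN 2299161 is 15 October 1582 CE (Gregorian); the target day is +85202 days from there, so JDN = 2384363.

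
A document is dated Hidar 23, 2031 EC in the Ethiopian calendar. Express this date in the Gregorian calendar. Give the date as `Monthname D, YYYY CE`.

December 2, 2038 CE

Julian Day Number of the source date = 2465760.
Converting JDN 2465760 to the Gregorian calendar gives 2 December 2038 CE.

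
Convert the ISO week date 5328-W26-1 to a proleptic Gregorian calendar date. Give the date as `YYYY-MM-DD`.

5328-06-21

ISO week 1 of 5328 is the week containing the first Thursday of 5328.
Week 26, day 1 (Monday) lands on 5328-06-21.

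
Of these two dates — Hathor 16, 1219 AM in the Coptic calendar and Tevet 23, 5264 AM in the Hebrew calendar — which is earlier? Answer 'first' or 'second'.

The two dates have Julian Day Numbers 2269979 and 2270403 respectively.
Since 2269979 < 2270403, the first date comes first.

first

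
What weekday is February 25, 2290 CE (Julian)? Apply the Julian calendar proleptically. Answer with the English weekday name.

Equivalently 12 March 2290 Gregorian, JDN 2557536.
Since JDN mod 7 = 2 (0 = Monday), the day is Wednesday.

Wednesday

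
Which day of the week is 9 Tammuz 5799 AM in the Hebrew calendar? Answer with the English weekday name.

Friday

Equivalently 1 July 2039 Gregorian, JDN 2465971.
JDN 2465971 mod 7 = 4, and JDN 0 was a Monday, so this is a Friday.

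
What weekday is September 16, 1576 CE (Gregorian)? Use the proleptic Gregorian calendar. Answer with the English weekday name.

Thursday

JDN 2296941 mod 7 = 3, and JDN 0 was a Monday, so this is a Thursday.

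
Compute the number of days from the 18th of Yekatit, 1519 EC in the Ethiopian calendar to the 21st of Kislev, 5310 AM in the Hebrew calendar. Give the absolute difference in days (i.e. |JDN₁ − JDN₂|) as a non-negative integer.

JDN of the first date = 2278837.
JDN of the second date = 2287175.
|2287175 − 2278837| = 8338.

8338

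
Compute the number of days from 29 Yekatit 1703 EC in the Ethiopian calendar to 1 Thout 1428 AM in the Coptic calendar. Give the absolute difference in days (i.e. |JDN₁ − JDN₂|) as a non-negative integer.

188

First date → JDN 2346054; second date → JDN 2346242.
The interval is |2346054 − 2346242| = 188 days.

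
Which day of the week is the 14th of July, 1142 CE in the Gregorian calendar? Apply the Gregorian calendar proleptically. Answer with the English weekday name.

Since JDN mod 7 = 1 (0 = Monday), the day is Tuesday.

Tuesday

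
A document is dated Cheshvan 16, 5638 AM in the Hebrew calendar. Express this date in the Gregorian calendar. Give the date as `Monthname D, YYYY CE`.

October 23, 1877 CE

Both dates share Julian Day Number 2406916; in the Gregorian calendar that is 23 October 1877 CE.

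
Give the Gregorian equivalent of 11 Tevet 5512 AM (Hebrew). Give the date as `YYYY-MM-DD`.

Both dates share Julian Day Number 2360962; in the Gregorian calendar that is 29 December 1751 CE.

1751-12-29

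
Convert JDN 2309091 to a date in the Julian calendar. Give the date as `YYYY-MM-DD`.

1609-12-12

JDN 2309091 is 22 December 1609 in the Gregorian calendar.
In the Julian calendar that day is 1609-12-12.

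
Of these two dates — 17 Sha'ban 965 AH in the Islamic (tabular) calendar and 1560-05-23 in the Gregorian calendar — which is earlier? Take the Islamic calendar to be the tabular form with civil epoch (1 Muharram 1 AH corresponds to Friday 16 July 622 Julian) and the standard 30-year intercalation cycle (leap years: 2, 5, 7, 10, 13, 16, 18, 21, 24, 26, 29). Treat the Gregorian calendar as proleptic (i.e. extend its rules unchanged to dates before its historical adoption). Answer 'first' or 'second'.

The two dates have Julian Day Numbers 2290272 and 2290981 respectively.
Since 2290272 < 2290981, the first date comes first.

first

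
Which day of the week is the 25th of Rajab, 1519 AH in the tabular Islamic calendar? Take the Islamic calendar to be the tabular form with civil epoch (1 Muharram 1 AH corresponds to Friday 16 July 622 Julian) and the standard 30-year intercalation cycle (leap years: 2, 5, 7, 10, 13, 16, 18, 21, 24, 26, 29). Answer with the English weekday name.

Wednesday

Equivalently 23 November 2095 Gregorian, JDN 2486570.
Since JDN mod 7 = 2 (0 = Monday), the day is Wednesday.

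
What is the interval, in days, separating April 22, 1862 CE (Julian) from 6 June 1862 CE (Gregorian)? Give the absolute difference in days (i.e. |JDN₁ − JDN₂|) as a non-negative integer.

33

JDN of the first date = 2401265.
JDN of the second date = 2401298.
|2401298 − 2401265| = 33.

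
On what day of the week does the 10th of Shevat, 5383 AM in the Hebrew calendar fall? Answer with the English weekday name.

Equivalently 11 January 1623 Gregorian, JDN 2313859.
Since JDN mod 7 = 2 (0 = Monday), the day is Wednesday.

Wednesday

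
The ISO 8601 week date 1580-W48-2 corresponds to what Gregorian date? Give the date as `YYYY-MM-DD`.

ISO week 1 of 1580 is the week containing the first Thursday of 1580.
Week 48, day 2 (Tuesday) lands on 1580-11-25.

1580-11-25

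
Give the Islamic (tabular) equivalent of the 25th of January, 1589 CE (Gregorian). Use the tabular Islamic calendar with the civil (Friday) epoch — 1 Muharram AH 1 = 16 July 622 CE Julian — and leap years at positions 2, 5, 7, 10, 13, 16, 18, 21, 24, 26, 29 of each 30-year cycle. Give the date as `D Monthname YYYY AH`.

8 Rabi' al-Awwal 997 AH

Both dates share Julian Day Number 2301455; in the tabular Islamic calendar that is 8 Rabi' al-Awwal 997 AH.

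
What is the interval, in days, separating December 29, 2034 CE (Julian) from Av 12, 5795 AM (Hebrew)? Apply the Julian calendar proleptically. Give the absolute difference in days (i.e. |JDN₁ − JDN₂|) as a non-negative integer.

First date → JDN 2464339; second date → JDN 2464557.
The interval is |2464339 − 2464557| = 218 days.

218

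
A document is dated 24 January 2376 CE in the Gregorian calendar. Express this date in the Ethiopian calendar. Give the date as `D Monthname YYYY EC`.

12 Tir 2368 EC

Both dates share Julian Day Number 2588899; in the Ethiopian calendar that is 12 Tir 2368 EC.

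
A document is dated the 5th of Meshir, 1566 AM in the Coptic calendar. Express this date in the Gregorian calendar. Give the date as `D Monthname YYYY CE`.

Julian Day Number of the source date = 2396800.
Converting JDN 2396800 to the Gregorian calendar gives 11 February 1850 CE.

11 February 1850 CE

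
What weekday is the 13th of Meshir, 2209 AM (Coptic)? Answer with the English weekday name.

This is JDN 2631664 (23 February 2493 Gregorian).
Since JDN mod 7 = 0 (0 = Monday), the day is Monday.

Monday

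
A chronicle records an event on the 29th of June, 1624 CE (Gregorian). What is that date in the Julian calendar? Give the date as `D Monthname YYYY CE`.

19 June 1624 CE

For dates in this range the Gregorian date is 10 days ahead of the Julian.
29 June 1624 Gregorian − 10 days → 19 June 1624 Julian.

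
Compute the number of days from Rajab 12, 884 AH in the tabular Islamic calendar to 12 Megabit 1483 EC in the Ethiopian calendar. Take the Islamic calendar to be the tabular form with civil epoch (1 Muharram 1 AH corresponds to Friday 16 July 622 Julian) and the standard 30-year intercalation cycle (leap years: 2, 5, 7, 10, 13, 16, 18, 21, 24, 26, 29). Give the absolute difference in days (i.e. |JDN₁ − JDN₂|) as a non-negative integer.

4178

JDN of the first date = 2261534.
JDN of the second date = 2265712.
|2265712 − 2261534| = 4178.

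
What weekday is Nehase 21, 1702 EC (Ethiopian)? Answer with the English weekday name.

Monday

In the Gregorian calendar this is 25 August 1710 (JDN 2345861).
Since JDN mod 7 = 0 (0 = Monday), the day is Monday.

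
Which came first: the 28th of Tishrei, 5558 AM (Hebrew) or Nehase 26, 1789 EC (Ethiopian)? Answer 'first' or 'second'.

second

The two dates have Julian Day Numbers 2377692 and 2377643 respectively.
Since 2377643 < 2377692, the second date comes first.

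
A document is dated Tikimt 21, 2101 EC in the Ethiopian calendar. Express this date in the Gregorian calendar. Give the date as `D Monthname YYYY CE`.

Both dates share Julian Day Number 2491296; in the Gregorian calendar that is 1 November 2108 CE.

1 November 2108 CE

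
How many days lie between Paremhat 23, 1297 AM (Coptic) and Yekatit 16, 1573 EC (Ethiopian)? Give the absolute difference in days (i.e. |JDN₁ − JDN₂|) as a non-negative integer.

37

First date → JDN 2298596; second date → JDN 2298559.
The interval is |2298596 − 2298559| = 37 days.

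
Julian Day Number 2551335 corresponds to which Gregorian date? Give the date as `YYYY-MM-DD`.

JDN 2451545 is 1 Jan 2000; 2551335 is +99790 days from there.

2273-03-20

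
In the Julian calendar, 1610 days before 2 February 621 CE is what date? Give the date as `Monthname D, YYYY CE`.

The starting date is JDN 1947911; 1947911 − 1610 = 1946301.
JDN 1946301 corresponds to September 6, 616 CE.

September 6, 616 CE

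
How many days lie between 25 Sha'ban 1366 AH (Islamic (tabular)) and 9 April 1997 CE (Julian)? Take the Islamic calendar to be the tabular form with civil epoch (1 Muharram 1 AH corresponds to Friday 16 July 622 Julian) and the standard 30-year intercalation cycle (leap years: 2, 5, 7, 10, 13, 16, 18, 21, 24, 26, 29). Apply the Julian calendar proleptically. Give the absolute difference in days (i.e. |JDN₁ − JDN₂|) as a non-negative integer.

JDN of the first date = 2432381.
JDN of the second date = 2450561.
|2450561 − 2432381| = 18180.

18180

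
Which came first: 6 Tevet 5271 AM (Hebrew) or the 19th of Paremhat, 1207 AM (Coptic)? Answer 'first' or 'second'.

second

The two dates have Julian Day Numbers 2272926 and 2265719 respectively.
Since 2265719 < 2272926, the second date comes first.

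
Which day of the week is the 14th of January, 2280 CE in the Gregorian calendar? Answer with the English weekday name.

Wednesday

Since JDN mod 7 = 2 (0 = Monday), the day is Wednesday.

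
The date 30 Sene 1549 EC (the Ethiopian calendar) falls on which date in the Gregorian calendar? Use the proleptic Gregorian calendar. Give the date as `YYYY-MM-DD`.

Both dates share Julian Day Number 2289927; in the Gregorian calendar that is 4 July 1557 CE.

1557-07-04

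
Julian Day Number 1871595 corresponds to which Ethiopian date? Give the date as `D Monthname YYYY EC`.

29 Yekatit 404 EC

JDN 1871595 is 25 February 412 in the proleptic Gregorian calendar.
In the Ethiopian calendar that day is 29 Yekatit 404 EC.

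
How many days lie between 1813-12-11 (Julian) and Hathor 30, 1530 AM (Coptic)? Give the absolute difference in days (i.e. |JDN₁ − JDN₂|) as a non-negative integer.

JDN of the first date = 2383601.
JDN of the second date = 2383586.
|2383586 − 2383601| = 15.

15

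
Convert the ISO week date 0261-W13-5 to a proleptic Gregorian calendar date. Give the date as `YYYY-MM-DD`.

ISO week 1 of 261 is the week containing the first Thursday of 261.
Week 13, day 5 (Friday) lands on 0261-03-29.

0261-03-29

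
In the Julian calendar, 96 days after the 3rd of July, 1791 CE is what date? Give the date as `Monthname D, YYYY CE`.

The starting date is JDN 2375404; 2375404 + 96 = 2375500.
JDN 2375500 corresponds to October 7, 1791 CE.

October 7, 1791 CE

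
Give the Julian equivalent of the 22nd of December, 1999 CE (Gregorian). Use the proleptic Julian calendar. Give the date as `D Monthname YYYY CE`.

9 December 1999 CE

The Julian–Gregorian offset here is 13 days (Julian trailing).
22 December 1999 Gregorian − 13 days → 9 December 1999 Julian.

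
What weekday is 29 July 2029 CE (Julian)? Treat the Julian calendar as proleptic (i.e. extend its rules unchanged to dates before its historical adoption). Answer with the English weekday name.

Equivalently 11 August 2029 Gregorian, JDN 2462360.
2462360 ≡ 5 (mod 7); counting from Monday = 0 gives Saturday.

Saturday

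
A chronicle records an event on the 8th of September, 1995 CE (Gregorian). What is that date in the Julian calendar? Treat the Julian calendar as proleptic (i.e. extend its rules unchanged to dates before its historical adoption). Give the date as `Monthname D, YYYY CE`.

August 26, 1995 CE

The Julian–Gregorian offset here is 13 days (Julian trailing).
8 September 1995 Gregorian − 13 days → 26 August 1995 Julian.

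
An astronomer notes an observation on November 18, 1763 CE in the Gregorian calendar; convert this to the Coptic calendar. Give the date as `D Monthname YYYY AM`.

10 Hathor 1480 AM

Both dates share Julian Day Number 2365304; in the Coptic calendar that is 10 Hathor 1480 AM.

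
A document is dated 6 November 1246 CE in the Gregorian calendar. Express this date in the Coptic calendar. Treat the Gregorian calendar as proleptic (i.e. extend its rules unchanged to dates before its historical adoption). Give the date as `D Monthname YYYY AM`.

3 Hathor 963 AM

Both dates share Julian Day Number 2176462; in the Coptic calendar that is 3 Hathor 963 AM.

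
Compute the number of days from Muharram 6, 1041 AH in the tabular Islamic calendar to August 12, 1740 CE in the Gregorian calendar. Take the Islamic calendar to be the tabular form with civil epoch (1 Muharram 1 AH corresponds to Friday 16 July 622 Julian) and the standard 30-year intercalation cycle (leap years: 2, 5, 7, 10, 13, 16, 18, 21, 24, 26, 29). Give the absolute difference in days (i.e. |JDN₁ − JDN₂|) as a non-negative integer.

First date → JDN 2316986; second date → JDN 2356806.
The interval is |2316986 − 2356806| = 39820 days.

39820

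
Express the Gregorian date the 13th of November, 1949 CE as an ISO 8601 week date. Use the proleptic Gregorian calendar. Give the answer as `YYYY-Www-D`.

1949-W45-7

The weekday is Sunday (ISO weekday 7).
That Sunday belongs to ISO week 45 of ISO year 1949.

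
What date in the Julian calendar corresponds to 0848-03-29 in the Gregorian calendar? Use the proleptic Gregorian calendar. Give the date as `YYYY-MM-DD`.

0848-03-25

The Julian–Gregorian offset here is 4 days (Julian trailing).
29 March 848 Gregorian − 4 days → 25 March 848 Julian.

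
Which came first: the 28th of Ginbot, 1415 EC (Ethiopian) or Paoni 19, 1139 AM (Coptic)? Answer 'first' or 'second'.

First date → JDN 2240951; second date → JDN 2240972.
JDN 2240951 < JDN 2240972, so the first date is earlier.

first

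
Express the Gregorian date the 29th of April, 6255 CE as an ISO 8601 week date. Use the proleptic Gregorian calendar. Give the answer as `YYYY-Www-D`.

The weekday is Sunday (ISO weekday 7).
That Sunday belongs to ISO week 17 of ISO year 6255.

6255-W17-7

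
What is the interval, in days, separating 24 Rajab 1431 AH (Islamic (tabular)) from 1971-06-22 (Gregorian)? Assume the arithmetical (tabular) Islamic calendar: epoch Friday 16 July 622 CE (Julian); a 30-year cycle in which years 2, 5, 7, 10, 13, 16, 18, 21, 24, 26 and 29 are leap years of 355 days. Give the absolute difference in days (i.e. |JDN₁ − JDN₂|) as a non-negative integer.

14259

JDN of the first date = 2455384.
JDN of the second date = 2441125.
|2441125 − 2455384| = 14259.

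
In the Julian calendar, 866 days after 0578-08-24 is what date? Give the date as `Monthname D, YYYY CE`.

January 6, 581 CE

Counting 866 days forward from JDN 1932408 reaches JDN 1933274, which is January 6, 581 CE.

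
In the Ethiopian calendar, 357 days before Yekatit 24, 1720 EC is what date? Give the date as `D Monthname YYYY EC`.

3 Megabit 1719 EC

The starting date is JDN 2352259; 2352259 − 357 = 2351902.
JDN 2351902 corresponds to 3 Megabit 1719 EC.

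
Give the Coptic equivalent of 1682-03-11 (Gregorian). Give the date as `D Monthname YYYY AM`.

5 Paremhat 1398 AM

Both dates share Julian Day Number 2335468; in the Coptic calendar that is 5 Paremhat 1398 AM.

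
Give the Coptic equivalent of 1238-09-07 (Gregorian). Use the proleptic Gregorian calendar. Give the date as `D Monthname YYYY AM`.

Julian Day Number of the source date = 2173480.
Converting JDN 2173480 to the Coptic calendar gives 3 Thout 955 AM.

3 Thout 955 AM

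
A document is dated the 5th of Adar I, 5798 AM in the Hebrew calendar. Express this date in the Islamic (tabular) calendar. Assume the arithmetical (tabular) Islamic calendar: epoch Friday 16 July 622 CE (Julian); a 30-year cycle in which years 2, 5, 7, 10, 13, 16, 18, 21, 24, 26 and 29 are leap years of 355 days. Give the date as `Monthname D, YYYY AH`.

Muharram 5, 1460 AH

The source date corresponds to 10 February 2038 in the Gregorian calendar (JDN 2465465).
That day falls on 5 Muharram 1460 AH in the tabular Islamic calendar.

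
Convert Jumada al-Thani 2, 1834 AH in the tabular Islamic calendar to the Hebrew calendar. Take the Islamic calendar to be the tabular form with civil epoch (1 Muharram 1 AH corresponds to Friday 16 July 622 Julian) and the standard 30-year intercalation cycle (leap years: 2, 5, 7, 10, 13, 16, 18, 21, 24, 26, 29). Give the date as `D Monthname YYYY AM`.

2 Sivan 6161 AM

The source date corresponds to 16 May 2401 in the Gregorian calendar (JDN 2598143).
That day falls on 2 Sivan 6161 AM in the Hebrew calendar.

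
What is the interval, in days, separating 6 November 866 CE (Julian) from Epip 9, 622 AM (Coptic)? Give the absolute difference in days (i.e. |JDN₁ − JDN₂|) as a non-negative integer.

JDN of the first date = 2037674.
JDN of the second date = 2052158.
|2052158 − 2037674| = 14484.

14484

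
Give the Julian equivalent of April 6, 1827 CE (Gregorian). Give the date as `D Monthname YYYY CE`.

At this point the Julian calendar is 12 days behind the Gregorian.
6 April 1827 Gregorian − 12 days → 25 March 1827 Julian.

25 March 1827 CE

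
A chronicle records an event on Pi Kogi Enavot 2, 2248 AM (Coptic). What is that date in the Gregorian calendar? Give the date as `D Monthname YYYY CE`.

11 September 2532 CE

Julian Day Number of the source date = 2646108.
Converting JDN 2646108 to the Gregorian calendar gives 11 September 2532 CE.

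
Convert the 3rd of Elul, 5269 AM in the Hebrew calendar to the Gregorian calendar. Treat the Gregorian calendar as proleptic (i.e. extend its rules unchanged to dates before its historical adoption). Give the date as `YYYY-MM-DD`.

1509-08-29

Julian Day Number of the source date = 2272451.
Converting JDN 2272451 to the Gregorian calendar gives 29 August 1509 CE.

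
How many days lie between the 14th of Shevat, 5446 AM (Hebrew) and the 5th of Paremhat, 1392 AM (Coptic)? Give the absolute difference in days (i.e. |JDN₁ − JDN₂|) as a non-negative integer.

JDN of the first date = 2336898.
JDN of the second date = 2333277.
|2333277 − 2336898| = 3621.

3621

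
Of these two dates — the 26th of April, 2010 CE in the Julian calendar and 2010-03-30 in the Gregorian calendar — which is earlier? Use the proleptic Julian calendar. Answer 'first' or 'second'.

Converting both to JDN: 2455326 vs 2455286; the smaller is the second.

second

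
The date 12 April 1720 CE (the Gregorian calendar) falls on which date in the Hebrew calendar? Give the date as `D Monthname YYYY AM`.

Both dates share Julian Day Number 2349379; in the Hebrew calendar that is 4 Nisan 5480 AM.

4 Nisan 5480 AM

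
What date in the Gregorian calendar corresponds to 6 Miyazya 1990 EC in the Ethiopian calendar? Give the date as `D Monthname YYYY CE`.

Both dates share Julian Day Number 2450918; in the Gregorian calendar that is 14 April 1998 CE.

14 April 1998 CE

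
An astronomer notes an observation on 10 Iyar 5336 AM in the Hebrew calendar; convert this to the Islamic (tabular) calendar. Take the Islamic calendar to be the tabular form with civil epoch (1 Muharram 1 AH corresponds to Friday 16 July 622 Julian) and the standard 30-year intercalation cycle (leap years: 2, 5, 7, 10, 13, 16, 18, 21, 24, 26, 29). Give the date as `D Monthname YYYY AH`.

10 Muharram 984 AH

Both dates share Julian Day Number 2296791; in the tabular Islamic calendar that is 10 Muharram 984 AH.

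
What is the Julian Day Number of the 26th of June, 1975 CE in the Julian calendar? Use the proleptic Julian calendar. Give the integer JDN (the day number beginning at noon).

2442603

In the Gregorian calendar the same day is 9 July 1975.
JDN 2299161 is 15 October 1582 CE (Gregorian); the target day is +143442 days from there, so JDN = 2442603.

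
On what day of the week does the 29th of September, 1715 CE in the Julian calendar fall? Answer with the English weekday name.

This is JDN 2347733 (10 October 1715 Gregorian).
Since JDN mod 7 = 3 (0 = Monday), the day is Thursday.

Thursday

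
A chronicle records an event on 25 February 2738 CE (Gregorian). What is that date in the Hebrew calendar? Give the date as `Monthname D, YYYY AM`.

Julian Day Number of the source date = 2721149.
Converting JDN 2721149 to the Hebrew calendar gives 14 Adar I 6498 AM.

Adar I 14, 6498 AM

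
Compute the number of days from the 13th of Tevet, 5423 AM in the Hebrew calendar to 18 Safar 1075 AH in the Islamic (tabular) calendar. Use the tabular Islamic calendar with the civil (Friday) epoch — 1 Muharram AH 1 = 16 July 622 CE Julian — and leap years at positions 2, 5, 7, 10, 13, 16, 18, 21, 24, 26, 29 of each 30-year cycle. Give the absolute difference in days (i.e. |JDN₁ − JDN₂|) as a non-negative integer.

627

JDN of the first date = 2328450.
JDN of the second date = 2329077.
|2329077 − 2328450| = 627.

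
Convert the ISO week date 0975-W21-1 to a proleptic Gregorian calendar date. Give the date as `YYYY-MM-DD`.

0975-05-22

ISO week 1 of 975 is the week containing the first Thursday of 975.
Week 21, day 1 (Monday) lands on 0975-05-22.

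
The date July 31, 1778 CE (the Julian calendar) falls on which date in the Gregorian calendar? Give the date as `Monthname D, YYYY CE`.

August 11, 1778 CE

The Julian–Gregorian offset here is 11 days (Julian trailing).
31 July 1778 Julian + 11 days → 11 August 1778 Gregorian.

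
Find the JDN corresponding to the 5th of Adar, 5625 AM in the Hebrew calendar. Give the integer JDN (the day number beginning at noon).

Equivalently 3 March 1865 (Gregorian).
JDN 2299161 is 15 October 1582 CE (Gregorian); the target day is +103138 days from there, so JDN = 2402299.

2402299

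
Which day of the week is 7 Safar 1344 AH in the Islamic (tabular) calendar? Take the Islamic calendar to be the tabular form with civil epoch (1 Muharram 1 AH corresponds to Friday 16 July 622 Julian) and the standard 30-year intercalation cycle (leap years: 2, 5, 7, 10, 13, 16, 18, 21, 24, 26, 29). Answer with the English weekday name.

In the Gregorian calendar this is 27 August 1925 (JDN 2424390).
Since JDN mod 7 = 3 (0 = Monday), the day is Thursday.

Thursday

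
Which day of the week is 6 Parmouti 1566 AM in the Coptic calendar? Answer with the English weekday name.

This is JDN 2396861 (13 April 1850 Gregorian).
Since JDN mod 7 = 5 (0 = Monday), the day is Saturday.

Saturday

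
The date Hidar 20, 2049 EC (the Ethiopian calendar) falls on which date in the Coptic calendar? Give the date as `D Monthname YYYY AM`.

20 Hathor 1773 AM

Julian Day Number of the source date = 2472332.
Converting JDN 2472332 to the Coptic calendar gives 20 Hathor 1773 AM.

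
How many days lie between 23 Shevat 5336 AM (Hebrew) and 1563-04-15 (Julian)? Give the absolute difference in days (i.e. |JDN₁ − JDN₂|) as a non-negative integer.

4667

First date → JDN 2296715; second date → JDN 2292048.
The interval is |2296715 − 2292048| = 4667 days.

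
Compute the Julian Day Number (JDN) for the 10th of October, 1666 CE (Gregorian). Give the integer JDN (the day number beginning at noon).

2329837

JDN 2299161 is 15 October 1582 CE (Gregorian); the target day is +30676 days from there, so JDN = 2329837.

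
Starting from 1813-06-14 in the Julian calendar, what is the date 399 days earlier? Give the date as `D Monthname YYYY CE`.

JDN of 1813-06-14 = 2383421.
2383421 − 399 = 2383022.
JDN 2383022 in the Julian calendar is 11 May 1812 CE.

11 May 1812 CE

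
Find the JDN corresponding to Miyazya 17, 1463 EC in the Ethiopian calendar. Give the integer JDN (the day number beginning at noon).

2258442

Equivalently 21 April 1471 (proleptic Gregorian).
JDN 2299161 is 15 October 1582 CE (Gregorian); the target day is −40719 days from there, so JDN = 2258442.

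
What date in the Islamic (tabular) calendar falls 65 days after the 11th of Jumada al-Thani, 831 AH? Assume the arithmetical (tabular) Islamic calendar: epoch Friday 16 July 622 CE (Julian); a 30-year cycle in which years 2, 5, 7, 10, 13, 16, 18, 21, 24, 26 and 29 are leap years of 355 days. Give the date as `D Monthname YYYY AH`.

17 Sha'ban 831 AH

Counting 65 days forward from JDN 2242722 reaches JDN 2242787, which is 17 Sha'ban 831 AH.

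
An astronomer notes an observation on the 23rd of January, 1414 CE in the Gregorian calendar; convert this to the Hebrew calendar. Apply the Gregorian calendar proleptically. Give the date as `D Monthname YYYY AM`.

23 Shevat 5174 AM

Julian Day Number of the source date = 2237535.
Converting JDN 2237535 to the Hebrew calendar gives 23 Shevat 5174 AM.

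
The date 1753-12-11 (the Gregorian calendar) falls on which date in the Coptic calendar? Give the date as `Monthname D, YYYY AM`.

Koiak 4, 1470 AM

Both dates share Julian Day Number 2361675; in the Coptic calendar that is 4 Koiak 1470 AM.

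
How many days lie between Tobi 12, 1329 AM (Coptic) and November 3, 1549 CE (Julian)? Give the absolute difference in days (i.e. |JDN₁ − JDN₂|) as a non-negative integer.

23076

First date → JDN 2310213; second date → JDN 2287137.
The interval is |2310213 − 2287137| = 23076 days.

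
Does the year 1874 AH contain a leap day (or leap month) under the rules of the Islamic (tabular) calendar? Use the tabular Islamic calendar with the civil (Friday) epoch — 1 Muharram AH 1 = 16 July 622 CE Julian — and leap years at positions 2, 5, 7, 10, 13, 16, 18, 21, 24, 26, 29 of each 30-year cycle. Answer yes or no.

Year 1874 AH is year 14 of its 30-year cycle; leap positions are 2, 5, 7, 10, 13, 16, 18, 21, 24, 26, 29, so it is a common year (354 days).

no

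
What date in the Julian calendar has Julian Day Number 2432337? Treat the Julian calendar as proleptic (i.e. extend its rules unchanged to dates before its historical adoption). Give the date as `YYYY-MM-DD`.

JDN 2432337 is 31 May 1947 in the Gregorian calendar.
In the Julian calendar that day is 1947-05-18.

1947-05-18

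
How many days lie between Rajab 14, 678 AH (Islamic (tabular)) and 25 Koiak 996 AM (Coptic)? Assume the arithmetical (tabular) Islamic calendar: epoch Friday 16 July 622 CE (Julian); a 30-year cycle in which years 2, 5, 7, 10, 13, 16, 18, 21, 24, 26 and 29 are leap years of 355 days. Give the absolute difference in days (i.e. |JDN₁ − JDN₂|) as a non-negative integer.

First date → JDN 2188536; second date → JDN 2188568.
The interval is |2188536 − 2188568| = 32 days.

32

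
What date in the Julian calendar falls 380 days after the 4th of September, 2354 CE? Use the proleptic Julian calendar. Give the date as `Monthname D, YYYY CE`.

September 19, 2355 CE

JDN of the 4th of September, 2354 CE = 2581103.
2581103 + 380 = 2581483.
JDN 2581483 in the Julian calendar is September 19, 2355 CE.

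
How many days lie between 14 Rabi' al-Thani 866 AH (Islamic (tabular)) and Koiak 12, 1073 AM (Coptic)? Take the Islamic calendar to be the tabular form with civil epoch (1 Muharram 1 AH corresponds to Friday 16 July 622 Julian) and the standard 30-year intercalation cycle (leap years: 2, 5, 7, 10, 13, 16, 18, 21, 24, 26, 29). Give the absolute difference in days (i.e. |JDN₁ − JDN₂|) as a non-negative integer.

38390

JDN of the first date = 2255069.
JDN of the second date = 2216679.
|2216679 − 2255069| = 38390.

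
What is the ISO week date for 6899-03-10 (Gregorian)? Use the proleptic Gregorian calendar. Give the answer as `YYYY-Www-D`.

6899-W11-2

The weekday is Tuesday (ISO weekday 2).
That Tuesday belongs to ISO week 11 of ISO year 6899.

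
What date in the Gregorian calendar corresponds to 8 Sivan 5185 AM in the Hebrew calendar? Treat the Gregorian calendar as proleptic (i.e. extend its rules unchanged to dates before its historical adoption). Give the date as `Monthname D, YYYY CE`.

Both dates share Julian Day Number 2241684; in the Gregorian calendar that is 3 June 1425 CE.

June 3, 1425 CE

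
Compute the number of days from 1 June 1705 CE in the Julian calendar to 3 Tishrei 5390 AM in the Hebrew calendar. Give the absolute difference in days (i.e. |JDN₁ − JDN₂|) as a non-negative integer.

JDN of the first date = 2343961.
JDN of the second date = 2316303.
|2316303 − 2343961| = 27658.

27658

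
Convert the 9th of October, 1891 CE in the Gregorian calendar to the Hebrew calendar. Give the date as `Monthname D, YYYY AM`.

Tishrei 7, 5652 AM

Both dates share Julian Day Number 2412015; in the Hebrew calendar that is 7 Tishrei 5652 AM.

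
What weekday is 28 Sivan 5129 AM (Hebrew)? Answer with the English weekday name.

In the proleptic Gregorian calendar this is 12 June 1369 (JDN 2221240).
JDN 2221240 mod 7 = 0, and JDN 0 was a Monday, so this is a Monday.

Monday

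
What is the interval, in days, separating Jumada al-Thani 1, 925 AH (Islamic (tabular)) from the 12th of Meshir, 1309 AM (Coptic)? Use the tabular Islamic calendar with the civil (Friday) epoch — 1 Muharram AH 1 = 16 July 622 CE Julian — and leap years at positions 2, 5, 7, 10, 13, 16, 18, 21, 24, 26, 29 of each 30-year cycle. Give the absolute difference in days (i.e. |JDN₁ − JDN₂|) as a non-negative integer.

26915

First date → JDN 2276023; second date → JDN 2302938.
The interval is |2276023 − 2302938| = 26915 days.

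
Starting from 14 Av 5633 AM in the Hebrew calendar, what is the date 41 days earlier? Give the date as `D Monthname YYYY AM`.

2 Tammuz 5633 AM

Counting 41 days back from JDN 2405378 reaches JDN 2405337, which is 2 Tammuz 5633 AM.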